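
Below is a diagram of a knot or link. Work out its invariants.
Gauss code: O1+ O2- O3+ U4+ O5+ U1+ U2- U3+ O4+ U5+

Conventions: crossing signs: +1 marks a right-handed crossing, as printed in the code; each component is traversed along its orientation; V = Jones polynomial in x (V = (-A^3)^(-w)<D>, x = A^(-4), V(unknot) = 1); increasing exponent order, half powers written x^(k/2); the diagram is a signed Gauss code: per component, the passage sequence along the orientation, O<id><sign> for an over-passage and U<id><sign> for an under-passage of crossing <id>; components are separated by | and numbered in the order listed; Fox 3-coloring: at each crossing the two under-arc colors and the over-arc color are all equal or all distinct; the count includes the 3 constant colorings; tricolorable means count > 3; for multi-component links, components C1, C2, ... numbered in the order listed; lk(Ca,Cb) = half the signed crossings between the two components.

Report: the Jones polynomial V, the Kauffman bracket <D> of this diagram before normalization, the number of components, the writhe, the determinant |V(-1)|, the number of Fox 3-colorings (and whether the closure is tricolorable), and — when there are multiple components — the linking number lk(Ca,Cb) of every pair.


V = x + x^3 - x^4
<D> = A^-7 - A^-3 - A^5 (w = +3)
1 component over 5 crossings, w = +3
9 Fox colorings among 3^5, |V(-1)| = 3: tricolorable
why: the span of V is 3, forcing >= 3 crossings in any diagram


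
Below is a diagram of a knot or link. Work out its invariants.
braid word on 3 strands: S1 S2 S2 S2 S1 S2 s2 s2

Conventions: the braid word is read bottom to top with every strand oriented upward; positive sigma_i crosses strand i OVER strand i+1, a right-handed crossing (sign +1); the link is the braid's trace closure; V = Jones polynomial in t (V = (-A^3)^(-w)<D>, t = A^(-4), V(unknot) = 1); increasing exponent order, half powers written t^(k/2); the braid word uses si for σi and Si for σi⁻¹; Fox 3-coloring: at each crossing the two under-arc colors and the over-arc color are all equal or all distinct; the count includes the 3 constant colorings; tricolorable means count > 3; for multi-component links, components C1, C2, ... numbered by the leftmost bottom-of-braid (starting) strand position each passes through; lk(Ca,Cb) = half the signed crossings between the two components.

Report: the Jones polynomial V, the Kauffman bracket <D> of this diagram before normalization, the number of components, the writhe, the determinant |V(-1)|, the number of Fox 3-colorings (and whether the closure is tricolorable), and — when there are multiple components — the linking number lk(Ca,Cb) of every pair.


Jones polynomial: V(t) = -t^-6 + t^-5 - t^-4 + 2t^-3 - t^-2 + t^-1
<D> = A^-8 - A^-4 + 2 - A^4 + A^8 - A^12; writhe -4
components 1, writhe -4 (8 crossings)
3-colorings: 3 of 3^8, det 7 — not tricolorable
note: free reduction leaves σ1⁻¹ σ2⁻¹ σ2⁻¹ σ2⁻¹ σ1⁻¹ σ2 of the original 8 letters


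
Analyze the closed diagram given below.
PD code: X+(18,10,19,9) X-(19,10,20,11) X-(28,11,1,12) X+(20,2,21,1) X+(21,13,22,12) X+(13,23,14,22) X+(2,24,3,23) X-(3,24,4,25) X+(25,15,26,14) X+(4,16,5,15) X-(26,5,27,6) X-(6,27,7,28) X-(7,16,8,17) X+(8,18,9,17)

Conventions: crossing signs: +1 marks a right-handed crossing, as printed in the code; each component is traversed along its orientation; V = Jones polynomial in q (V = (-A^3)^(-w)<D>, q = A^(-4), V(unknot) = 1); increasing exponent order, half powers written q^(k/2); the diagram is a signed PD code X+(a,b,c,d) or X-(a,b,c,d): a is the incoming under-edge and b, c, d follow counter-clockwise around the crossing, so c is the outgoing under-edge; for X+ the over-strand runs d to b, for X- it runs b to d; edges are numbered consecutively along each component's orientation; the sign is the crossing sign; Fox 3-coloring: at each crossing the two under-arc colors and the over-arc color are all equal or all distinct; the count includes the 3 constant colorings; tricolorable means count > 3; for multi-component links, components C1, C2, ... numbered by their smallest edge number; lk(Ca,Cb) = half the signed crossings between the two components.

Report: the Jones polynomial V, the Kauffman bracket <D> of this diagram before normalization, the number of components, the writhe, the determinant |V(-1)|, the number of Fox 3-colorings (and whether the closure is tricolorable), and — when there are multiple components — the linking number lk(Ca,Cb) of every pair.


Jones polynomial: V(q) = -q^-1 + 2 - q + 2q^2 - q^3 + q^4 - q^5
<D> = -A^-14 + A^-10 - A^-6 + 2A^-2 - A^2 + 2A^6 - A^10; writhe +2
components 1, writhe +2 (14 crossings)
3-colorings: 9 of 3^14, det 9 — tricolorable
note: w = +2 (over 14 crossings) is diagram-only; (-A^3)^(-2) removes it from V


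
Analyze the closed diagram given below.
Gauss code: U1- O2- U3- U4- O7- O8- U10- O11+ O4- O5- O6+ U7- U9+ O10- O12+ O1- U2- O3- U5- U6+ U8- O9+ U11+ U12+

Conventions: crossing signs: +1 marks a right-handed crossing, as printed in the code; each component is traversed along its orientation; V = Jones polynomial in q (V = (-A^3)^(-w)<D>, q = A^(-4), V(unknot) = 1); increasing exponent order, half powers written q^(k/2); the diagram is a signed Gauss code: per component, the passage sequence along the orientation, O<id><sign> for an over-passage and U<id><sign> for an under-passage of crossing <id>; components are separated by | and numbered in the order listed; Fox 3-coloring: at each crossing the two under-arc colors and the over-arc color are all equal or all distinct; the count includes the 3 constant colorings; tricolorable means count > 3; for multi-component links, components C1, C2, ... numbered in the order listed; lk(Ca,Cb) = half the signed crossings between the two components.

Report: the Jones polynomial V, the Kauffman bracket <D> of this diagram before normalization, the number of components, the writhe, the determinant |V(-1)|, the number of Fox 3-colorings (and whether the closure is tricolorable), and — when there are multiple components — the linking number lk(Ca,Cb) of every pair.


V = q^-7 - 2q^-6 + 2q^-5 - 3q^-4 + 3q^-3 - 2q^-2 + 2q^-1
<D> = 2A^-8 - 2A^-4 + 3 - 3A^4 + 2A^8 - 2A^12 + A^16 (w = -4)
1 component over 12 crossings, w = -4
9 Fox colorings among 3^12, |V(-1)| = 15: tricolorable
why: w = -4 shifts under R1 moves; the (-A^3)^(4) factor cancels that in V


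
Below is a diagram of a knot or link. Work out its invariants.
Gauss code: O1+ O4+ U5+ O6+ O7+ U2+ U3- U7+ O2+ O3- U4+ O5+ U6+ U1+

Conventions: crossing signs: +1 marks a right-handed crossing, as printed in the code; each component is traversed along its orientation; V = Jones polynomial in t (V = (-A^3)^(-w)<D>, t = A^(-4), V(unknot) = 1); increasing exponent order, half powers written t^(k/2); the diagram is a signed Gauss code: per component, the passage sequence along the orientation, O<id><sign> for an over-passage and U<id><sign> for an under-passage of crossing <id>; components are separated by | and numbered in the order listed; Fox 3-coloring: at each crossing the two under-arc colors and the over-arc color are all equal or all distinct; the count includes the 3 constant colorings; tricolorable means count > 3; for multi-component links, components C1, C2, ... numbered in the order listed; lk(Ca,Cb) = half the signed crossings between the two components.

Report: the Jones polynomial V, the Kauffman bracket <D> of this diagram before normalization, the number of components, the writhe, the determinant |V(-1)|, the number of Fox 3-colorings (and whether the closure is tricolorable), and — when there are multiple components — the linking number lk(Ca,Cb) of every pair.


V = t + t^3 - t^4
<D> = A^-1 - A^3 - A^11 (w = +5)
1 component over 7 crossings, w = +5
9 Fox colorings among 3^7, |V(-1)| = 3: tricolorable
why: |V(-1)| = 3: so tricolorable, since 3 divides 3


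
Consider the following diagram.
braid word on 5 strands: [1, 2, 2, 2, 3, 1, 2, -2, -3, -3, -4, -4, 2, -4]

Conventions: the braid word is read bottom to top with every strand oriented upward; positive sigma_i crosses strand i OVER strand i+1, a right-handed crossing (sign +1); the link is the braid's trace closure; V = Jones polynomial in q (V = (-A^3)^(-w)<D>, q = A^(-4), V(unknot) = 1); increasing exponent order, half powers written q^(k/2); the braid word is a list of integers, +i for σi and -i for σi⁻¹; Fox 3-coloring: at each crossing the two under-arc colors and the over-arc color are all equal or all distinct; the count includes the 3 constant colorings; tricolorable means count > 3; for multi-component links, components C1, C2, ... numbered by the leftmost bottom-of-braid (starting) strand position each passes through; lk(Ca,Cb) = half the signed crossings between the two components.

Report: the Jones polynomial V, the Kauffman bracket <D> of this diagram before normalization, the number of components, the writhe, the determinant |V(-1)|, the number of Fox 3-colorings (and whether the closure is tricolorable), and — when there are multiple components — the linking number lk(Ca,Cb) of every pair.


V = -q^-2 + q^-1 - 1 + 3q - 2q^2 + 3q^3 - 2q^4 + q^5 - q^6
<D> = -A^-18 + A^-14 - 2A^-10 + 3A^-6 - 2A^-2 + 3A^2 - A^6 + A^10 - A^14 (w = +2)
1 component over 14 crossings, w = +2
9 Fox colorings among 3^14, |V(-1)| = 15: tricolorable
why: the word shrinks to σ1 σ2 σ2 σ2 σ3 σ1 σ3⁻¹ σ3⁻¹ σ4⁻¹ σ4⁻¹ σ2 σ4⁻¹ after cancelling


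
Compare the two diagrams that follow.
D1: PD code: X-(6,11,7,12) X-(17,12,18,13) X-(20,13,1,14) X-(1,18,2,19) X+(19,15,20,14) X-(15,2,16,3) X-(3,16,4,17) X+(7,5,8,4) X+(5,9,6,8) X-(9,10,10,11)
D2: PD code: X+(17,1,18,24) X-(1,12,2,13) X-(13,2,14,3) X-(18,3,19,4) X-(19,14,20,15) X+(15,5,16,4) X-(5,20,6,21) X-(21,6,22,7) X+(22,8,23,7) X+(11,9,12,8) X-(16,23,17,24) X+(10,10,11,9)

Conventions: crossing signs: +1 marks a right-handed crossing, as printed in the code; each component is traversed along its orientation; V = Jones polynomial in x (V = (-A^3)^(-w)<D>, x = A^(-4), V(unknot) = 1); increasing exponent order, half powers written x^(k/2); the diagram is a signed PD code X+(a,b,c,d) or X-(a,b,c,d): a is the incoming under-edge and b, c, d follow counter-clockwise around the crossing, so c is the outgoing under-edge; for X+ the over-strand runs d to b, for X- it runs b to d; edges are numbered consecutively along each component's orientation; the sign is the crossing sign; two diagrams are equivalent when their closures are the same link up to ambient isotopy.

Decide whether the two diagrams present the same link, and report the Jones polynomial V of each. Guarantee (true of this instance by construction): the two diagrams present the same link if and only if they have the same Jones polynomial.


equivalent: yes
V(D1) = -x^-4 + x^-3 + x^-1  (w -4, c 10, <D> = A^-8 + 1 - A^4)
V(D2) = -x^-4 + x^-3 + x^-1  (w -2, c 12, <D> = A^-2 + A^6 - A^10)
why: one V(x) for all 2 diagrams — one class (guaranteed)


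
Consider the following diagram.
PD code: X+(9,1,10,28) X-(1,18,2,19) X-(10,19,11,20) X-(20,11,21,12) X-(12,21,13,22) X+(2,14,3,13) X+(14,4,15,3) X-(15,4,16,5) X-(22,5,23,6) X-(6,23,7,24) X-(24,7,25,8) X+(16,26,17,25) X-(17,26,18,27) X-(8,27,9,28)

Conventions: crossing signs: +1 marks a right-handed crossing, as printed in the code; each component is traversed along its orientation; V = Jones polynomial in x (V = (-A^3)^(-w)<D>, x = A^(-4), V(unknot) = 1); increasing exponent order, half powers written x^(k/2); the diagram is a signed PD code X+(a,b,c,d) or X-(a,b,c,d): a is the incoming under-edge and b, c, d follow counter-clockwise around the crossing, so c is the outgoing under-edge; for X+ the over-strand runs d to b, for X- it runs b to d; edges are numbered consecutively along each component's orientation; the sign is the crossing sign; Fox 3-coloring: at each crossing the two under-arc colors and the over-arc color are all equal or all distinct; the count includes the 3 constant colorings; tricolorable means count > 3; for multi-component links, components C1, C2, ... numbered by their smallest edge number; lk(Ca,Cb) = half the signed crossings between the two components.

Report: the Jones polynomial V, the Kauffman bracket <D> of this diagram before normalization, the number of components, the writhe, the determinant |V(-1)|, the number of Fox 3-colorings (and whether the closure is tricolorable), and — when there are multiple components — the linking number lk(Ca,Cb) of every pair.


V = x^-8 - 2x^-7 + x^-6 - 2x^-5 + 2x^-4 + x^-2
<D> = A^-10 + 2A^-2 - 2A^2 + A^6 - 2A^10 + A^14 (w = -6)
1 component over 14 crossings, w = -6
27 Fox colorings among 3^14, |V(-1)| = 9: tricolorable
why: the span of V is 6, forcing >= 6 crossings in any diagram


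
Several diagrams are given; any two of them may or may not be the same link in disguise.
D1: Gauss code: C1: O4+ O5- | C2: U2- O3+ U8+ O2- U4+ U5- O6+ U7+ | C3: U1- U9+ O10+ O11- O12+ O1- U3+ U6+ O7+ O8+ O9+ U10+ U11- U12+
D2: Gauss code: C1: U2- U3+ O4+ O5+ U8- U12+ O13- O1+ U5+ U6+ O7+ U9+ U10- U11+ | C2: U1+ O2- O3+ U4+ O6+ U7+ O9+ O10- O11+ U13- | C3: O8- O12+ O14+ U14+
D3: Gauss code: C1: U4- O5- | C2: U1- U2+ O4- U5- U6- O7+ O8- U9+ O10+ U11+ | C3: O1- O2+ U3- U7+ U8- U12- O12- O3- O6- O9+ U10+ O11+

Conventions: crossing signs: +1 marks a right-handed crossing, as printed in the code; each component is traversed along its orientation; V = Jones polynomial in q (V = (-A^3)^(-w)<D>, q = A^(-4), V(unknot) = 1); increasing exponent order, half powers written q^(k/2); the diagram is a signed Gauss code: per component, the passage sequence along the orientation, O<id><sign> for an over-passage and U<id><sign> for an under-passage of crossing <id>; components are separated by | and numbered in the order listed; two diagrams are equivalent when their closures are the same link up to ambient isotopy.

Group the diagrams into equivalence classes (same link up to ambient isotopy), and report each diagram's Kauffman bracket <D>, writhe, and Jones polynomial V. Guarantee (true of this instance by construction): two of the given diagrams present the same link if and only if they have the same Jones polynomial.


grouping into links: {D1} | {D2} | {D3}
V(D1) = 1 + q^3 + q^4 + q^5  (w +4, c 12, <D> = A^-8 + A^-4 + 1 + A^12)
V(D2) = q + q^2 + q^3 + q^6  (w +6, c 14, <D> = A^-6 + A^6 + A^10 + A^14)
V(D3) = q^-2 + 2 + q^2  (w -2, c 12, <D> = A^-14 + 2A^-6 + A^2)
key observation: 3 classes among 3 diagrams; unequal V(q) rules out equality


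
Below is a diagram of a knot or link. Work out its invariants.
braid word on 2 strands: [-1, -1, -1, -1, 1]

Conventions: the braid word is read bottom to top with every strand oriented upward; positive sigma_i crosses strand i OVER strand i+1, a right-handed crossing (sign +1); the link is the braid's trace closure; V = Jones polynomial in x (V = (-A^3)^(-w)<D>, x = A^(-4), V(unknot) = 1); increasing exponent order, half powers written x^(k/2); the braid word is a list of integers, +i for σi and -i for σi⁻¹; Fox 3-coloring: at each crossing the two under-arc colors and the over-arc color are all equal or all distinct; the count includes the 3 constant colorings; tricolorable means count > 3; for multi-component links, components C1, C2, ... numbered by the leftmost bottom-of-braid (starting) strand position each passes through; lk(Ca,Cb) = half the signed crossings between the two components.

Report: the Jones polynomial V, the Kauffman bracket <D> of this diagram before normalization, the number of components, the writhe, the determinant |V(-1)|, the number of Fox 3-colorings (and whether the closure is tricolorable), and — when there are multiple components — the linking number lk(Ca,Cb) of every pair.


V = -x^-4 + x^-3 + x^-1
<D> = -A^-5 - A^3 + A^7 (w = -3)
1 component over 5 crossings, w = -3
9 Fox colorings among 3^5, |V(-1)| = 3: tricolorable
why: w = -3 (over 5 crossings) is diagram-only; (-A^3)^(3) removes it from V


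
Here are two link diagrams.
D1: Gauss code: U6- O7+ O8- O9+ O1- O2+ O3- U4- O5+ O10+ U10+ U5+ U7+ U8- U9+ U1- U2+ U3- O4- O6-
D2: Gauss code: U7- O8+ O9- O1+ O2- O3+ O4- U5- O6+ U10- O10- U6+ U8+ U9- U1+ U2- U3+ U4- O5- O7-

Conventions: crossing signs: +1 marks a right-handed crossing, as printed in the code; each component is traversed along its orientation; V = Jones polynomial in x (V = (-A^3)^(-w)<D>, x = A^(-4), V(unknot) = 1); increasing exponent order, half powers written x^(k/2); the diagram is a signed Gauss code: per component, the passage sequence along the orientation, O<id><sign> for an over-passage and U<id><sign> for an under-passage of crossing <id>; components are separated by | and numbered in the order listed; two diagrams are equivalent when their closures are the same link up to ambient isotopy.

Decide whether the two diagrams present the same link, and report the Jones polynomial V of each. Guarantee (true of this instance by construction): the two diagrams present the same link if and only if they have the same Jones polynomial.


same link: yes
V(D1) = 1  [10 crossings, <D> = 1, w = 0]
V(D2) = 1  (w -2, c 10, <D> = A^-6)
note: from 10 to 10 crossings by R-moves: one link, two diagrams


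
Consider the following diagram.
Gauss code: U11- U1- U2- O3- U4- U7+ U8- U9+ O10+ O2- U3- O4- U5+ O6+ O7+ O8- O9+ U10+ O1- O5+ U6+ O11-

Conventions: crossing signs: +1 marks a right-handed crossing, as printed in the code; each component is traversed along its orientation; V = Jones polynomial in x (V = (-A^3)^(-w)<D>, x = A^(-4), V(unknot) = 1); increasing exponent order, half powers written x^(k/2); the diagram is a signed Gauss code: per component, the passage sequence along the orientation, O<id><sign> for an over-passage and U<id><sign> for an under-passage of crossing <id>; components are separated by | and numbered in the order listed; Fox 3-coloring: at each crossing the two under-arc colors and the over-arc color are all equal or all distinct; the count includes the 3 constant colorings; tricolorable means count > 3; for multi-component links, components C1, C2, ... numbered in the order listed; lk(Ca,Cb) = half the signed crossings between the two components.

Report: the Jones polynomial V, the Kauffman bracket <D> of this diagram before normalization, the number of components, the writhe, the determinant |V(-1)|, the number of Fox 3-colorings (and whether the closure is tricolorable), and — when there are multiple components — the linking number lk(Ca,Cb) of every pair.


V(x) = -x^-3 + 2x^-2 - 2x^-1 + 3 - 2x + 2x^2 - x^3
bracket: A^-15 - 2A^-11 + 2A^-7 - 3A^-3 + 2A - 2A^5 + A^9, w = -1
1 component, writhe -1, over 11 crossings
det 13, colorings 3 of 3^11 — not tricolorable
observation: det 13 = |V(-1)|; not divisible by 3, so not tricolorable


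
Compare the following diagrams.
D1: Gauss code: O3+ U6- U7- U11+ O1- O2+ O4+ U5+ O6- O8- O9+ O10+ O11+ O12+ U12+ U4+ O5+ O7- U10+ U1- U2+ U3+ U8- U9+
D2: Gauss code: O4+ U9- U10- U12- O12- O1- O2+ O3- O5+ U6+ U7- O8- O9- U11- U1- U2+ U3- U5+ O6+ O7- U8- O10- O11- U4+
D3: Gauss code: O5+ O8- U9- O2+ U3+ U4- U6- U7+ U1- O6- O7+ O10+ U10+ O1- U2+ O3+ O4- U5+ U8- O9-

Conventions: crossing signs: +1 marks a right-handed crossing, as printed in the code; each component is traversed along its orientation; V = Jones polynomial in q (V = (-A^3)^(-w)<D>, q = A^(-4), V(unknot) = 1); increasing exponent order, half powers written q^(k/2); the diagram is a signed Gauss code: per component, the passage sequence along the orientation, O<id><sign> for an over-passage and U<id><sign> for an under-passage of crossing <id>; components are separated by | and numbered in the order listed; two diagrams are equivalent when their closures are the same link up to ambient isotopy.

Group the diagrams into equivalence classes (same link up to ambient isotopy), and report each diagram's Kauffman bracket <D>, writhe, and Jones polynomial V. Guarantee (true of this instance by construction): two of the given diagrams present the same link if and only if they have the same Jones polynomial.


equivalence classes: {D1} | {D2} | {D3}
D1 (bracket -A^-4 + 1 + A^8; 12 crossings at w = +4): V = q + q^3 - q^4
D2 (bracket A^-8 + 1 - A^4; 12 crossings at w = -4): V = -q^-4 + q^-3 + q^-1
V(D3) = 1  (w 0, c 10, <D> = 1)
observation: V(q) takes 3 values over 3 diagrams, fixing the grouping


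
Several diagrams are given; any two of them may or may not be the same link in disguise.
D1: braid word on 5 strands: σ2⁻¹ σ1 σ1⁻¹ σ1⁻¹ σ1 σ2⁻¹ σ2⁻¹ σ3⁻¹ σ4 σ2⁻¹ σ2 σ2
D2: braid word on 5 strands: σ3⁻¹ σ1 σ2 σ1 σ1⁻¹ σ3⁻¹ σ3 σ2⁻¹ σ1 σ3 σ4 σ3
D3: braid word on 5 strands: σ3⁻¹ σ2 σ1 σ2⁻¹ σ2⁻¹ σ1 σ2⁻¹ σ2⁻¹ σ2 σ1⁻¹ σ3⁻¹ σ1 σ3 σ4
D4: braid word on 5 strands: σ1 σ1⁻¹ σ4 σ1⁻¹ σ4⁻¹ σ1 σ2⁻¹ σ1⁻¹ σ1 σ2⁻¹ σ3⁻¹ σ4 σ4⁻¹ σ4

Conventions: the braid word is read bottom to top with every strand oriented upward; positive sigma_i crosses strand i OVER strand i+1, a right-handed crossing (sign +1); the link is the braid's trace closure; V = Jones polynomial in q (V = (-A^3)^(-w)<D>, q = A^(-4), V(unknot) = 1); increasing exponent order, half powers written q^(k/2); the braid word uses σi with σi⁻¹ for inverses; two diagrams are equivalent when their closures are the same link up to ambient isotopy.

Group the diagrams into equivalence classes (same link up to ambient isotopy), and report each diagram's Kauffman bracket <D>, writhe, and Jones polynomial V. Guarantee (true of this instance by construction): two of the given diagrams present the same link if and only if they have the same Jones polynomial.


classes: {D1, D4} | {D2} | {D3}
V(D1) = q^-3 + q^-2 + q^-1 + 1  [12 crossings, <D> = A^-6 + A^-2 + A^2 + A^6, w = -2]
V(D2) = 1 + q + q^2 + q^3  [12 crossings, <D> = 1 + A^4 + A^8 + A^12, w = +4]
V(D3) = q^-2 + 2 + q^2  (w 0, c 14, <D> = A^-8 + 2 + A^8)
V(D4) = q^-3 + q^-2 + q^-1 + 1  [14 crossings, <D> = A^-6 + A^-2 + A^2 + A^6, w = -2]
note: 3 values of V(q) split the 4 diagrams


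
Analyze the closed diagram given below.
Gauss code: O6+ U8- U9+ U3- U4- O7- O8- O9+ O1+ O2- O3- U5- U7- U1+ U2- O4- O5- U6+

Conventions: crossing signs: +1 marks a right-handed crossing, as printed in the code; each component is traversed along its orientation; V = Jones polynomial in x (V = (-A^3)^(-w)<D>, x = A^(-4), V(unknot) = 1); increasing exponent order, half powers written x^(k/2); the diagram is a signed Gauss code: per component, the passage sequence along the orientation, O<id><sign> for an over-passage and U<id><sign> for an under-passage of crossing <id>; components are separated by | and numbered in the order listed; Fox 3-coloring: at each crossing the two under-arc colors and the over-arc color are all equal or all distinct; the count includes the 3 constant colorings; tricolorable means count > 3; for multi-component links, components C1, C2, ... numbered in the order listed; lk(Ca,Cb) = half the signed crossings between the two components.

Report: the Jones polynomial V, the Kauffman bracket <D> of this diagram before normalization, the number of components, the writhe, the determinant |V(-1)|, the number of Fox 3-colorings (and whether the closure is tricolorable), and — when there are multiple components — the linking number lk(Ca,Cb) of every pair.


V = -x^-4 + x^-3 + x^-1
<D> = -A^-5 - A^3 + A^7 (w = -3)
1 component over 9 crossings, w = -3
9 Fox colorings among 3^9, |V(-1)| = 3: tricolorable
why: |V(-1)| = 3: so tricolorable, since 3 divides 3


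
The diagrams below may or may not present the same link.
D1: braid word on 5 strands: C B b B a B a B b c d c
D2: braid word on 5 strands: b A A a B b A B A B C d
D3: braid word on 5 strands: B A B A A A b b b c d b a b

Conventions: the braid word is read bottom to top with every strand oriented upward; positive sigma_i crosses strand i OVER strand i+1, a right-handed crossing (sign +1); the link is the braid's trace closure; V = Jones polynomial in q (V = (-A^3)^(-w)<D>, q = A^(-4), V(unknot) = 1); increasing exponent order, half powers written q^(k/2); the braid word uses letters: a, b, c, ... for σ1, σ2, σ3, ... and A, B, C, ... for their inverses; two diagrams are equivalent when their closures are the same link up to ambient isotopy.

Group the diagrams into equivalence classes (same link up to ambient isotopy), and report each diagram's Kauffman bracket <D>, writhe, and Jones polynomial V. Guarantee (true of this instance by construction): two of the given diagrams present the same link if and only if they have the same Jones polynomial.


equivalence classes: {D1} | {D2} | {D3}
D1 (bracket A^-2 - A^2 + A^6 - A^10 + A^14; 12 crossings at w = +2): V = q^-2 - q^-1 + 1 - q + q^2
V(D2) = -q^-4 + q^-3 + q^-1  [12 crossings, <D> = A^-8 + 1 - A^4, w = -4]
V(D3) = -q^-3 + q^-2 - q^-1 + 3 - q + q^2 - q^3  (w +2, c 14, <D> = -A^-6 + A^-2 - A^2 + 3A^6 - A^10 + A^14 - A^18)
observation: comparing 3 Jones polynomials yields 3 groups


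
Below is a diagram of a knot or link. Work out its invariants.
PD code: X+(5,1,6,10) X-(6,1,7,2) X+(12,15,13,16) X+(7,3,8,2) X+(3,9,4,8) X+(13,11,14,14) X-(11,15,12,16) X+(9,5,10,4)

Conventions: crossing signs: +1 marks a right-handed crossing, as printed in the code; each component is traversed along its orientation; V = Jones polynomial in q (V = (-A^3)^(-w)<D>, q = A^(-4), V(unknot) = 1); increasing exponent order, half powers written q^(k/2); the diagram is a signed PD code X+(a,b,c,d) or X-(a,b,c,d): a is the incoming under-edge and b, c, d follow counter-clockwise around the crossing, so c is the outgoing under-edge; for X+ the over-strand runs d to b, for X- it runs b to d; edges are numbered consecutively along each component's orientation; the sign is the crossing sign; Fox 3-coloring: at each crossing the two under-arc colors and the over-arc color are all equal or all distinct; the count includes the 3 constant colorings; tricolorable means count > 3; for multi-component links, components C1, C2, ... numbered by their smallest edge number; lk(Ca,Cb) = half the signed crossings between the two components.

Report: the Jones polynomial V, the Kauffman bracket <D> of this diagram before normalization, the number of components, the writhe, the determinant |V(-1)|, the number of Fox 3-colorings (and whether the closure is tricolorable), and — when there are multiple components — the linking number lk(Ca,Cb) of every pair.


Jones polynomial: V(q) = 1 + 2q + 2q^2 + q^3 - q^4 - q^5
<D> = -A^-8 - A^-4 + 1 + 2A^4 + 2A^8 + A^12; writhe +4
components 3, writhe +4 (8 crossings)
linking number lk(C1,C2) = 0
lk(C1,C3): 0
lk(C2,C3) = 0
3-colorings: 81 of 3^9, det 0 — tricolorable
note: all 3 components of this link are unlinked algebraically


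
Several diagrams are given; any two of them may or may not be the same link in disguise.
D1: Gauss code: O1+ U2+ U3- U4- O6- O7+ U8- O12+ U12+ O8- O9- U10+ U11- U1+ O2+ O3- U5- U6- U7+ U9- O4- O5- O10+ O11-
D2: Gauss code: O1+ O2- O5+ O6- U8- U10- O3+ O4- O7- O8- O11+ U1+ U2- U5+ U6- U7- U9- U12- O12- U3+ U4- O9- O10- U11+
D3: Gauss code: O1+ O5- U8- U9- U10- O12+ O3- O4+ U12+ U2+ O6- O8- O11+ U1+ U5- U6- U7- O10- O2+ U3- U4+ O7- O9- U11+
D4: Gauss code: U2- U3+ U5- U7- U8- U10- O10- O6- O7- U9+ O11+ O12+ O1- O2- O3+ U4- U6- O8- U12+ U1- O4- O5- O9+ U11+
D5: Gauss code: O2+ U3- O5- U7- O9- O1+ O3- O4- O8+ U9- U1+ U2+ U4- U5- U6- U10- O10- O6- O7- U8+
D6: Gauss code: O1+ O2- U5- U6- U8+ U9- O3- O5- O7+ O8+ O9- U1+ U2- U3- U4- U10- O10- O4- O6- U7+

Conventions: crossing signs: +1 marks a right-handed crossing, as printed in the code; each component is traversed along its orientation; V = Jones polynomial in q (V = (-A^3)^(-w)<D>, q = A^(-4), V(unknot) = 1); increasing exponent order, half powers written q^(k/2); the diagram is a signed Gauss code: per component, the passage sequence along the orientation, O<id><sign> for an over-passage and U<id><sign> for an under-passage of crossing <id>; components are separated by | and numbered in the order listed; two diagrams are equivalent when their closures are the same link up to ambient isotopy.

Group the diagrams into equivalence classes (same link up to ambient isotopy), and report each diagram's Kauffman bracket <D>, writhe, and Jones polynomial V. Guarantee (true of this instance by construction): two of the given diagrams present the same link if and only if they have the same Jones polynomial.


classes: {D1, D2, D3, D4, D5, D6}
V(D1) = 1  [12 crossings, <D> = A^-6, w = -2]
D2 (bracket A^-12; 12 crossings at w = -4): V = 1
V(D3) = 1  (w -2, c 12, <D> = A^-6)
D4 (bracket A^-12; 12 crossings at w = -4): V = 1
D5 (bracket A^-12; 10 crossings at w = -4): V = 1
V(D6) = 1  [10 crossings, <D> = A^-12, w = -4]
note: one V(q) for all 6 diagrams — one class (guaranteed)


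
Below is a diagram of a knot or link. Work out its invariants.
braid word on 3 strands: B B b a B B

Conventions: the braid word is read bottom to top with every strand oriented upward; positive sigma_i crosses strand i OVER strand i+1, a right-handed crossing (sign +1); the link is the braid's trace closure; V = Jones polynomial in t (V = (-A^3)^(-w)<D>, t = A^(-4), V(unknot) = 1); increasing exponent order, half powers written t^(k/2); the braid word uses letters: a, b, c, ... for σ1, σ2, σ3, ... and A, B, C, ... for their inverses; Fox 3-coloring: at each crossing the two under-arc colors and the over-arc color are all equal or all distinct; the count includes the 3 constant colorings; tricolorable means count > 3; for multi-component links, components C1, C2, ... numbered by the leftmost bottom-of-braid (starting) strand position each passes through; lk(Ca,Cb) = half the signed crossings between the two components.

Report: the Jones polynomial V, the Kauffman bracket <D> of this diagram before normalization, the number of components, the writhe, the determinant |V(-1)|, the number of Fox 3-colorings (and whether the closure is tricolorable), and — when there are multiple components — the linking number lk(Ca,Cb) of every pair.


V(t) = -t^-4 + t^-3 + t^-1
bracket: A^-2 + A^6 - A^10, w = -2
1 component, writhe -2, over 6 crossings
det 3, colorings 9 of 3^6 — tricolorable
observation: the span of V is 3, forcing >= 3 crossings in any diagram


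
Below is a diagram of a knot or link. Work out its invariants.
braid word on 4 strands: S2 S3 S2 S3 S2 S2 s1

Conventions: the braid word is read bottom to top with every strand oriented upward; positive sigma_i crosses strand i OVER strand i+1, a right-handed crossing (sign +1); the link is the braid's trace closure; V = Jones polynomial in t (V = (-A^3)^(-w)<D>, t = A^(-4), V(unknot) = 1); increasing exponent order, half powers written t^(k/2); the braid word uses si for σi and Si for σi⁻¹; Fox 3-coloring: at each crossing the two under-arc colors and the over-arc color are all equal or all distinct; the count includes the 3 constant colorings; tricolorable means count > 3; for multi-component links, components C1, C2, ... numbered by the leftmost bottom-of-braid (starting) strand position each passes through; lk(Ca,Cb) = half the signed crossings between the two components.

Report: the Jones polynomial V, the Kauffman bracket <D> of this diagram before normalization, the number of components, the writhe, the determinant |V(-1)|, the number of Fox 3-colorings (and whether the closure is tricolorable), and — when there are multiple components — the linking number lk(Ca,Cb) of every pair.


V(t) = -t^-7 + t^-6 - t^-5 + t^-4 + t^-2
bracket: -A^-7 - A + A^5 - A^9 + A^13, w = -5
1 component, writhe -5, over 7 crossings
det 5, colorings 3 of 3^7 — not tricolorable
observation: the span of V is 5, forcing >= 5 crossings in any diagram


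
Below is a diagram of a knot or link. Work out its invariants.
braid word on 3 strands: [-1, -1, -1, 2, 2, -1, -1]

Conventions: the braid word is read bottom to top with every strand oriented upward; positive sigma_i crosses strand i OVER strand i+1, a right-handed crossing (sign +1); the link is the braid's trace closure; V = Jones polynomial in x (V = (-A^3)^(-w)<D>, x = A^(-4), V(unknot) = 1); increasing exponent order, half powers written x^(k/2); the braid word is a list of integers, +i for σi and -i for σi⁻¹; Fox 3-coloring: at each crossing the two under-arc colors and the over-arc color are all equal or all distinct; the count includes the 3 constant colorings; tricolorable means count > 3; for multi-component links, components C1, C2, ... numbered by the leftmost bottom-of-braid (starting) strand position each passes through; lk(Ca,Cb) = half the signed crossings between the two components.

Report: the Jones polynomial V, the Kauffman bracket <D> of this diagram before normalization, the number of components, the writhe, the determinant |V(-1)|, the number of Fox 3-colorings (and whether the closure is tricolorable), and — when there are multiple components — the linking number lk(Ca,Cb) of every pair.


V = x^(-13/2) - x^(-11/2) + 2x^(-9/2) - 2x^(-7/2) + x^(-5/2) - 2x^(-3/2) - x^(1/2)
<D> = A^-11 + 2A^-3 - A + 2A^5 - 2A^9 + A^13 - A^17 (w = -3)
2 components over 7 crossings, w = -3
lk(C1,C2): +1
3 Fox colorings among 3^7, |V(-1)| = 10: not tricolorable
why: |V(-1)| = 10: so not tricolorable, since 3 does not divide 10


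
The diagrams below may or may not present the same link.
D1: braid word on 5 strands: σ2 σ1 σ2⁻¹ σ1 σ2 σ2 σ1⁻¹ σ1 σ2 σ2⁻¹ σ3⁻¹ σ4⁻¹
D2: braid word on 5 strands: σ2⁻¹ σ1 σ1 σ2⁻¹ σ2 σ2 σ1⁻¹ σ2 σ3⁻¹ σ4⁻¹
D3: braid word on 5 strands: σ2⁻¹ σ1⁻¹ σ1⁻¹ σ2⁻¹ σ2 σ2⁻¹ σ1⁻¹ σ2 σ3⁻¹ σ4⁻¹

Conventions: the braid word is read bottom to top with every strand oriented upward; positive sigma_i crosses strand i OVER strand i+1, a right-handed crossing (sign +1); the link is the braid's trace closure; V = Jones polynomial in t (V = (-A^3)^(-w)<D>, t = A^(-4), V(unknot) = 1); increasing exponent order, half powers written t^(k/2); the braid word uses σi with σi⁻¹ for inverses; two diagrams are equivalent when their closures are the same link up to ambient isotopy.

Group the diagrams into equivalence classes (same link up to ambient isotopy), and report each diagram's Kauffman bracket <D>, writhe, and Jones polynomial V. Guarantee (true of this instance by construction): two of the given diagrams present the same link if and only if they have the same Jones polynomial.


grouping into links: {D1} | {D2} | {D3}
V(D1) = t - t^2 + 2t^3 - t^4 + t^5 - t^6  (w +2, c 12, <D> = -A^-18 + A^-14 - A^-10 + 2A^-6 - A^-2 + A^2)
V(D2) = 1  [10 crossings, <D> = 1, w = 0]
D3 (bracket A^-14 + A^-6 - A^-2; 10 crossings at w = -6): V = -t^-4 + t^-3 + t^-1
why: 3 classes among 3 diagrams; unequal V(t) rules out equality


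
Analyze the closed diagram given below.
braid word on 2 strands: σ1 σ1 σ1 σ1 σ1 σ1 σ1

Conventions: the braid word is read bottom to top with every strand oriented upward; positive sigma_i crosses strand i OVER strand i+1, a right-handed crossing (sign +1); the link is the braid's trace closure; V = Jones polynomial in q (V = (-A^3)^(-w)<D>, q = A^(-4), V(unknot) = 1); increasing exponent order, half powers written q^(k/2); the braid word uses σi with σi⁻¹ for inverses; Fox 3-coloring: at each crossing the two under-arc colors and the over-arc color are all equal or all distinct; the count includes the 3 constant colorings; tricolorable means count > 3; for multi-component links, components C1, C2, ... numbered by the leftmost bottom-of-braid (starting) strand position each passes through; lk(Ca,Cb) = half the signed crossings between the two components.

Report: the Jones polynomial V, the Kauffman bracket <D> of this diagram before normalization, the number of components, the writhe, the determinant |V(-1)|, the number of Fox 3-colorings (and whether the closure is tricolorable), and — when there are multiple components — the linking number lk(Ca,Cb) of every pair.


V(q) = q^3 + q^5 - q^6 + q^7 - q^8 + q^9 - q^10
bracket: A^-19 - A^-15 + A^-11 - A^-7 + A^-3 - A - A^9, w = +7
1 component, writhe +7, over 7 crossings
det 7, colorings 3 of 3^7 — not tricolorable
observation: V spans 7 powers of q: at least 7 crossings in any diagram


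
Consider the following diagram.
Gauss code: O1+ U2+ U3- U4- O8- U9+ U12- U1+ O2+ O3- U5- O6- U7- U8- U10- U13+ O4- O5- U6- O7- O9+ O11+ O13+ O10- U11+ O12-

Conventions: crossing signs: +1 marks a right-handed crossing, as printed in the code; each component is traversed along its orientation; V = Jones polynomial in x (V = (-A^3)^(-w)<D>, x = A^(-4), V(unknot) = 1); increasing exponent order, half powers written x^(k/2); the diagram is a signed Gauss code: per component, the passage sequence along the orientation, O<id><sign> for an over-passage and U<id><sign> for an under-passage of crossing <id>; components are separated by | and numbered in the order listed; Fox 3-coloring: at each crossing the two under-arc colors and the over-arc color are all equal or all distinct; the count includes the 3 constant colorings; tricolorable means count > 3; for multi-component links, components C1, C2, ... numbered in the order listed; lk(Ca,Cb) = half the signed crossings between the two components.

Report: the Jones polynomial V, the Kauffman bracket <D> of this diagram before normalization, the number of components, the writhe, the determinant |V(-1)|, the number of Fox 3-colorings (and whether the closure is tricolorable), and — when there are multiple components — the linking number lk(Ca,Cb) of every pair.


V(x) = -x^-6 + x^-5 - x^-4 + 2x^-3 - x^-2 + x^-1
bracket: -A^-5 + A^-1 - 2A^3 + A^7 - A^11 + A^15, w = -3
1 component, writhe -3, over 13 crossings
det 7, colorings 3 of 3^13 — not tricolorable
observation: w = -3 shifts under R1 moves; the (-A^3)^(3) factor cancels that in V


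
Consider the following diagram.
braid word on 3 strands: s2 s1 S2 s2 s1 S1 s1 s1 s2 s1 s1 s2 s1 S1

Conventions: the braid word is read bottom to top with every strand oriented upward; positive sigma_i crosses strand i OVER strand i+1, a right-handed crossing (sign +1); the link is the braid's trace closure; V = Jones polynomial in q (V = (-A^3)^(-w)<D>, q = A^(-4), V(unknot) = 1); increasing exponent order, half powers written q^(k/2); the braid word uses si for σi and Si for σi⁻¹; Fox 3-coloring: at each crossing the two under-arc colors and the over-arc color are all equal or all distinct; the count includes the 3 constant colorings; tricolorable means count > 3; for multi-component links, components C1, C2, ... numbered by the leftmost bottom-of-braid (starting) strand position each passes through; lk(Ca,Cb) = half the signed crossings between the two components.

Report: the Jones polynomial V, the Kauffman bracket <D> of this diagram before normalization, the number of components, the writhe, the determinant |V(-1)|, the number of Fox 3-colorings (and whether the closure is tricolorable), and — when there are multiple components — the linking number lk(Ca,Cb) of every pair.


Jones polynomial: V(q) = q^3 + q^5 - q^8
<D> = -A^-8 + A^4 + A^12; writhe +8
components 1, writhe +8 (14 crossings)
3-colorings: 9 of 3^14, det 3 — tricolorable
note: |V(-1)| = 3: so tricolorable, since 3 divides 3


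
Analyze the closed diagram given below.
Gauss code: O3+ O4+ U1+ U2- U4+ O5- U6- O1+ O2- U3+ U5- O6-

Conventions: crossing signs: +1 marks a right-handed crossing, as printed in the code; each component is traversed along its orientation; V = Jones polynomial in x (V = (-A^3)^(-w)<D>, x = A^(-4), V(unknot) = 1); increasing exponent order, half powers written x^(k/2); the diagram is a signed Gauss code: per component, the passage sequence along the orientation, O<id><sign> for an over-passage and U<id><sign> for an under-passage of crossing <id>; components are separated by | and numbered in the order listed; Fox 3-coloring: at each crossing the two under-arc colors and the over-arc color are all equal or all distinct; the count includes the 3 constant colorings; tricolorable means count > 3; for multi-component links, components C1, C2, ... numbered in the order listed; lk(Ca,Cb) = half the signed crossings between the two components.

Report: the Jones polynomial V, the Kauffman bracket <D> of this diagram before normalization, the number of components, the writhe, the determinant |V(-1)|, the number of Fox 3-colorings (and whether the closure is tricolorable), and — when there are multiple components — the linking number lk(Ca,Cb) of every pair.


V(x) = 1
bracket: 1, w = 0
1 component, writhe 0, over 6 crossings
det 1, colorings 3 of 3^6 — not tricolorable
observation: det 1 = |V(-1)|; not divisible by 3, so not tricolorable
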